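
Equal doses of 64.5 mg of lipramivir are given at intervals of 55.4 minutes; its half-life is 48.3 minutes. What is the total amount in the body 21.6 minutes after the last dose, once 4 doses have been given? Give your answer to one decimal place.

The 4 doses were given 187.8, 132.4, 77, 21.6 minutes ago.
Total = 64.5·(1/2)^(187.8/48.3) + 64.5·(1/2)^(132.4/48.3) + 64.5·(1/2)^(77/48.3) + 64.5·(1/2)^(21.6/48.3)
      = 4.3561 + 9.6466 + 21.363 + 47.308 ≈ 82.674 mg.

82.7 mg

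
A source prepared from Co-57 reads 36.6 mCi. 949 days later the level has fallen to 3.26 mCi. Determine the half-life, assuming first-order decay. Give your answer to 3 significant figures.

A/A₀ = 3.26/36.6 ≈ 0.089071.
n = log₂(11.227) ≈ 3.4889 half-lives elapsed in 949 days.
t½ = 949/3.4889 ≈ 272.01 days.

272 days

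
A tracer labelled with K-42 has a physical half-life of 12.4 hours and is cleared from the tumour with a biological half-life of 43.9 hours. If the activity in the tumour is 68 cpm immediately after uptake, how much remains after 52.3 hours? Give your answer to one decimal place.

1.6 cpm

1/t_eff = 1/t_phys + 1/t_biol = 1/12.4 + 1/43.9 = 0.10342 per hour.
t_eff = 12.4 × 43.9 / (12.4 + 43.9) ≈ 9.6689 hours.
Remaining = 68 × (1/2)^(52.3/9.6689) = 68 × (1/2)^5.4091 ≈ 1.6003 cpm.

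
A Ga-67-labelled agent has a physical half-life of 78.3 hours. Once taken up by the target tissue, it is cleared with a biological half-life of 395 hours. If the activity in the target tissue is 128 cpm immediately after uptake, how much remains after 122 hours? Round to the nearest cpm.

35 cpm

1/t_eff = 1/t_phys + 1/t_biol = 1/78.3 + 1/395 = 0.015303 per hour.
t_eff = 78.3 × 395 / (78.3 + 395) ≈ 65.347 hours.
Remaining = 128 × (1/2)^(122/65.347) = 128 × (1/2)^1.867 ≈ 35.091 cpm.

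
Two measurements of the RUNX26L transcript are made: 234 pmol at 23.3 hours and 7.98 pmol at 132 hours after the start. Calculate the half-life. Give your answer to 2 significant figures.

22 hours

Over Δt = 132 − 23.3 = 108.7 hours, the level fell by a factor of 234/7.98 ≈ 29.323.
n = log₂(29.323) ≈ 4.874 half-lives, so t½ = 108.7/4.874 ≈ 22.302 hours.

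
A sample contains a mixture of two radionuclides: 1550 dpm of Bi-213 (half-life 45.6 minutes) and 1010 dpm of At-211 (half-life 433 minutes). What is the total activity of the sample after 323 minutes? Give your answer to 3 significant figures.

614 dpm

Bi-213: 1550 × (1/2)^(323/45.6) = 1550 × (1/2)^7.0833 ≈ 11.43 dpm.
At-211: 1010 × (1/2)^(323/433) = 1010 × (1/2)^0.74596 ≈ 602.23 dpm.
Total = 11.43 + 602.23 ≈ 613.66 dpm.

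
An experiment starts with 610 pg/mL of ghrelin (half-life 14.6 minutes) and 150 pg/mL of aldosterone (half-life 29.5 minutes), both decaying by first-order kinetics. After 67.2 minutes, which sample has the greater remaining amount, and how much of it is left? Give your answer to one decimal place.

aldosterone, 30.9 pg/mL

ghrelin: 610 × (1/2)^4.6027 ≈ 25.105 pg/mL.
aldosterone: 150 × (1/2)^2.278 ≈ 30.928 pg/mL.
Aldosterone has more remaining, at ≈ 30.928 pg/mL.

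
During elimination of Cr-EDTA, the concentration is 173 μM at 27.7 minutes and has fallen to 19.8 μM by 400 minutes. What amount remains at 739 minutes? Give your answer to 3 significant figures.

2.75 μM

Over Δt = 400 − 27.7 = 372.3 minutes, the level fell by a factor of 173/19.8 ≈ 8.7374.
n = log₂(8.7374) ≈ 3.1272 half-lives, so t½ = 372.3/3.1272 ≈ 119.05 minutes.
From t = 400 to t = 739: 19.8 × (1/2)^((739−400)/119.05) ≈ 2.751 μM.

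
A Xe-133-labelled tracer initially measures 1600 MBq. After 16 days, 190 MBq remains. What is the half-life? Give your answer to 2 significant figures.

5.2 days

A/A₀ = 190/1600 ≈ 0.11875.
n = log₂(8.4211) ≈ 3.074 half-lives elapsed in 16 days.
t½ = 16/3.074 ≈ 5.2049 days.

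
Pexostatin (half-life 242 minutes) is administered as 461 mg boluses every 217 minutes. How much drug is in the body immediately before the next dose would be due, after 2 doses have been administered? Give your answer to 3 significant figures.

381 mg

The 2 doses were given 434, 217 minutes ago.
Total = 461·(1/2)^(434/242) + 461·(1/2)^(217/242)
      = 133 + 247.61 ≈ 380.61 mg.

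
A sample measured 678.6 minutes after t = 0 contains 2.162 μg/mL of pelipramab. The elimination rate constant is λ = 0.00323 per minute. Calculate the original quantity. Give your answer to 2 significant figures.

t½ = ln 2 / λ = 0.69315 / 0.00323 ≈ 214.6 minutes.
Number of half-lives elapsed: n = 678.6/214.6 ≈ 3.1622.
A₀ = A × 2^n = 2.162 × 2^3.1622 = 2.162 × 8.952 ≈ 19.354 μg/mL.

19 μg/mL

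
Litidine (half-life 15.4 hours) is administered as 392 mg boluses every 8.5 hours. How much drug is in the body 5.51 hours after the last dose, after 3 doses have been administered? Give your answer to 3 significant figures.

657 mg

The 3 doses were given 22.51, 14.01, 5.51 hours ago.
Total = 392·(1/2)^(22.51/15.4) + 392·(1/2)^(14.01/15.4) + 392·(1/2)^(5.51/15.4)
      = 142.32 + 208.65 + 305.9 ≈ 656.88 mg.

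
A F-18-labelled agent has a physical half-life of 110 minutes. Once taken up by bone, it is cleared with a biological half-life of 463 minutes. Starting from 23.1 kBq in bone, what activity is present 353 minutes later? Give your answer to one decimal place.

1/t_eff = 1/t_phys + 1/t_biol = 1/110 + 1/463 = 0.011251 per minute.
t_eff = 110 × 463 / (110 + 463) ≈ 88.883 minutes.
Remaining = 23.1 × (1/2)^(353/88.883) = 23.1 × (1/2)^3.9715 ≈ 1.4725 kBq.

1.5 kBq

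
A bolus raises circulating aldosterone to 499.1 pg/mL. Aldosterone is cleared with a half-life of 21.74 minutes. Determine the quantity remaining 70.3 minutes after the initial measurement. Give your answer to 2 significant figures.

Number of half-lives: n = 70.3/21.74 ≈ 3.2337.
Remaining = 499.1 × (1/2)^3.2337 = 499.1 × 0.10631 ≈ 53.059 pg/mL.

53 pg/mL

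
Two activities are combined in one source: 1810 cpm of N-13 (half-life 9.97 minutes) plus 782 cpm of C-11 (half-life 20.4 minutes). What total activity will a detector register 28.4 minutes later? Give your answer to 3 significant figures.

N-13: 1810 × (1/2)^(28.4/9.97) = 1810 × (1/2)^2.8485 ≈ 251.29 cpm.
C-11: 782 × (1/2)^(28.4/20.4) = 782 × (1/2)^1.3922 ≈ 297.94 cpm.
Total = 251.29 + 297.94 ≈ 549.23 cpm.

549 cpm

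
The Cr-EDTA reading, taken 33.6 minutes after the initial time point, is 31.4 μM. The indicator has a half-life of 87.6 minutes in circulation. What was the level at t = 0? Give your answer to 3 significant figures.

41.0 μM

Number of half-lives elapsed: n = 33.6/87.6 ≈ 0.38356.
A₀ = A × 2^n = 31.4 × 2^0.38356 = 31.4 × 1.3046 ≈ 40.963 μM.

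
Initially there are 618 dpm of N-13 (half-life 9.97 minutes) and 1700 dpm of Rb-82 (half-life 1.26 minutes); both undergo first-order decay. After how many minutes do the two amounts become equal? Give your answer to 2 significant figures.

Set 618·(1/2)^(t/9.97) = 1700·(1/2)^(t/1.26).
Taking log₂: log₂(618/1700) = t·(1/9.97 − 1/1.26).
log₂(0.36353) = -1.4599; 1/9.97 − 1/1.26 = -0.69335.
t = -1.4599 / -0.69335 ≈ 2.1055 minutes.

2.1 minutes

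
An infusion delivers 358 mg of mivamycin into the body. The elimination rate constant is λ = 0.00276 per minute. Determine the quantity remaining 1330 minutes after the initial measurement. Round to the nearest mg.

9 mg

t½ = ln 2 / λ = 0.69315 / 0.00276 ≈ 251.14 minutes.
Number of half-lives: n = 1330/251.14 ≈ 5.2958.
Remaining = 358 × (1/2)^5.2958 = 358 × 0.025456 ≈ 9.1133 mg.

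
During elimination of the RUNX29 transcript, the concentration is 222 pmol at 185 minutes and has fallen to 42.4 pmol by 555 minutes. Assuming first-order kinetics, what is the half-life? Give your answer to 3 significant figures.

155 minutes

Over Δt = 555 − 185 = 370 minutes, the level fell by a factor of 222/42.4 ≈ 5.2358.
n = log₂(5.2358) ≈ 2.3884 half-lives, so t½ = 370/2.3884 ≈ 154.91 minutes.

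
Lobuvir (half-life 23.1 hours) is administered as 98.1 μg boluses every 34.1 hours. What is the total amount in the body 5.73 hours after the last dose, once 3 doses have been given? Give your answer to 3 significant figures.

The 3 doses were given 73.93, 39.83, 5.73 hours ago.
Total = 98.1·(1/2)^(73.93/23.1) + 98.1·(1/2)^(39.83/23.1) + 98.1·(1/2)^(5.73/23.1)
      = 10.672 + 29.691 + 82.603 ≈ 122.97 μg.

123 μg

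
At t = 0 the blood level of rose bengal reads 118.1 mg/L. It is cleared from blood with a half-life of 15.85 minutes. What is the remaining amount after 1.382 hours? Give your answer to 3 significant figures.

3.14 mg/L

Convert the elapsed time: 1.382 hours = 82.92 minutes.
Number of half-lives: n = 82.92/15.85 ≈ 5.2315.
Remaining = 118.1 × (1/2)^5.2315 = 118.1 × 0.026616 ≈ 3.1434 mg/L.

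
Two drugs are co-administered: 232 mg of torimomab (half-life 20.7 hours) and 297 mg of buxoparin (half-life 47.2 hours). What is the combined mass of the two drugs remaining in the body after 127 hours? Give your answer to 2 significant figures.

torimomab: 232 × (1/2)^(127/20.7) = 232 × (1/2)^6.1353 ≈ 3.3006 mg.
buxoparin: 297 × (1/2)^(127/47.2) = 297 × (1/2)^2.6907 ≈ 46.003 mg.
Total = 3.3006 + 46.003 ≈ 49.303 mg.

49 mg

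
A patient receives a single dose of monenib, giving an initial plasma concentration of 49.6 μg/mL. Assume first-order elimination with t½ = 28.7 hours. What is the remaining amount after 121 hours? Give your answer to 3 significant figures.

Number of half-lives: n = 121/28.7 ≈ 4.216.
Remaining = 49.6 × (1/2)^4.216 = 49.6 × 0.053808 ≈ 2.6689 μg/mL.

2.67 μg/mL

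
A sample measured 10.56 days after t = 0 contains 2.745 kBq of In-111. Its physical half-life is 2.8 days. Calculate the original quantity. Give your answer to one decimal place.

Number of half-lives elapsed: n = 10.56/2.8 ≈ 3.7714.
A₀ = A × 2^n = 2.745 × 2^3.7714 = 2.745 × 13.656 ≈ 37.485 kBq.

37.5 kBq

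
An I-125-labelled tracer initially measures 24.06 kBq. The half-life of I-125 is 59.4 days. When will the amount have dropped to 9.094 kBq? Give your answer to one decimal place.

Fraction remaining = 9.094/24.06 ≈ 0.37797.
n = log₂(24.06/9.094) = ln(2.6457)/ln 2 ≈ 1.4036 half-lives.
t = n × t½ = 1.4036 × 59.4 ≈ 83.377 days.

83.4 days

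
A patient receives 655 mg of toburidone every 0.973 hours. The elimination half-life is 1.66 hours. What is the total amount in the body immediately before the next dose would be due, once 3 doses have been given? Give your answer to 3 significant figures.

The 3 doses were given 2.919, 1.946, 0.973 hours ago.
Total = 655·(1/2)^(2.919/1.66) + 655·(1/2)^(1.946/1.66) + 655·(1/2)^(0.973/1.66)
      = 193.6 + 290.63 + 436.31 ≈ 920.54 mg.

921 mg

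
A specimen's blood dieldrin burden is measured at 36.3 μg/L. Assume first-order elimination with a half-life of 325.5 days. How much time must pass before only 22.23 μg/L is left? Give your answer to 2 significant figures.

Fraction remaining = 22.23/36.3 ≈ 0.6124.
n = log₂(36.3/22.23) = ln(1.6329)/ln 2 ≈ 0.70746 half-lives.
t = n × t½ = 0.70746 × 325.5 ≈ 230.28 days.

230 days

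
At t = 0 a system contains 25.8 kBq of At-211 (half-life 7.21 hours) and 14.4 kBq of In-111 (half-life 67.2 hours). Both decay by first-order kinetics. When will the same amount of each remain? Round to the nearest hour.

7 hours

Set 25.8·(1/2)^(t/7.21) = 14.4·(1/2)^(t/67.2).
Taking log₂: log₂(25.8/14.4) = t·(1/7.21 − 1/67.2).
log₂(1.7917) = 0.8413; 1/7.21 − 1/67.2 = 0.12382.
t = 0.8413 / 0.12382 ≈ 6.7948 hours.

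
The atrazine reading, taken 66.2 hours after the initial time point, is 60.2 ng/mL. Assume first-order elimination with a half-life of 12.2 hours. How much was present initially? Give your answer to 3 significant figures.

Number of half-lives elapsed: n = 66.2/12.2 ≈ 5.4262.
A₀ = A × 2^n = 60.2 × 2^5.4262 = 60.2 × 42.999 ≈ 2588.5 ng/mL.

2590 ng/mL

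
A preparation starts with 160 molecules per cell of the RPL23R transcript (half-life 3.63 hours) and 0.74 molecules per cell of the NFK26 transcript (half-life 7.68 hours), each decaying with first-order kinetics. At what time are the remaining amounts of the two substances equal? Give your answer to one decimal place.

Set 160·(1/2)^(t/3.63) = 0.74·(1/2)^(t/7.68).
Taking log₂: log₂(160/0.74) = t·(1/3.63 − 1/7.68).
log₂(216.22) = 7.7563; 1/3.63 − 1/7.68 = 0.14527.
t = 7.7563 / 0.14527 ≈ 53.391 hours.

53.4 hours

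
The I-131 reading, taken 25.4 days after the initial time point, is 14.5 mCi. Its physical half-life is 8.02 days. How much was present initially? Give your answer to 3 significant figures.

130 mCi

Number of half-lives elapsed: n = 25.4/8.02 ≈ 3.1671.
A₀ = A × 2^n = 14.5 × 2^3.1671 = 14.5 × 8.9823 ≈ 130.24 mCi.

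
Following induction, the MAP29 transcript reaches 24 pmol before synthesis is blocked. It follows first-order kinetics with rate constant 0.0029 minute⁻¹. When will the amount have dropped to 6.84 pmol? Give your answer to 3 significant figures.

t½ = ln 2 / λ = 0.69315 / 0.0029 ≈ 239.02 minutes.
Fraction remaining = 6.84/24 ≈ 0.285.
n = log₂(24/6.84) = ln(3.5088)/ln 2 ≈ 1.811 half-lives.
t = n × t½ = 1.811 × 239.02 ≈ 432.85 minutes.

433 minutes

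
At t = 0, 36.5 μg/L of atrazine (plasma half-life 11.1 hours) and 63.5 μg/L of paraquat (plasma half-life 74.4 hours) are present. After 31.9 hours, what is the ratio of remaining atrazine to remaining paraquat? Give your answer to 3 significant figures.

atrazine: 36.5 × (1/2)^(31.9/11.1) = 36.5 × (1/2)^2.8739 ≈ 4.9793 μg/L.
paraquat: 63.5 × (1/2)^(31.9/74.4) = 63.5 × (1/2)^0.42876 ≈ 47.174 μg/L.
Ratio ≈ 4.9793 / 47.174 ≈ 0.10555.

0.106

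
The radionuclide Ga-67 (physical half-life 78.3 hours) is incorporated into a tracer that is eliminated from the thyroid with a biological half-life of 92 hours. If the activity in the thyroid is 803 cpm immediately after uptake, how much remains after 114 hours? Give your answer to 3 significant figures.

124 cpm

1/t_eff = 1/t_phys + 1/t_biol = 1/78.3 + 1/92 = 0.023641 per hour.
t_eff = 78.3 × 92 / (78.3 + 92) ≈ 42.299 hours.
Remaining = 803 × (1/2)^(114/42.299) = 803 × (1/2)^2.6951 ≈ 124 cpm.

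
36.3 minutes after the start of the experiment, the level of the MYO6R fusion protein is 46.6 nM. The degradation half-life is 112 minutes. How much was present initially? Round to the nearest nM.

58 nM

Number of half-lives elapsed: n = 36.3/112 ≈ 0.32411.
A₀ = A × 2^n = 46.6 × 2^0.32411 = 46.6 × 1.2519 ≈ 58.338 nM.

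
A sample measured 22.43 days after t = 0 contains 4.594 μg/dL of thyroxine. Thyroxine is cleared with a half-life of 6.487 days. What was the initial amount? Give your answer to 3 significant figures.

Number of half-lives elapsed: n = 22.43/6.487 ≈ 3.4577.
A₀ = A × 2^n = 4.594 × 2^3.4577 = 4.594 × 10.987 ≈ 50.473 μg/dL.

50.5 μg/dL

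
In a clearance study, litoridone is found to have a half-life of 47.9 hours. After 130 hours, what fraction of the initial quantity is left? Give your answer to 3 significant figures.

n = 130/47.9 ≈ 2.714 half-lives.
Fraction remaining = (1/2)^2.714 ≈ 0.15241.

0.152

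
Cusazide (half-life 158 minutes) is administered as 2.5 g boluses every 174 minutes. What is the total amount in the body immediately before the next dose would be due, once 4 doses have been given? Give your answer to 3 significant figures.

The 4 doses were given 696, 522, 348, 174 minutes ago.
Total = 2.5·(1/2)^(696/158) + 2.5·(1/2)^(522/158) + 2.5·(1/2)^(348/158) + 2.5·(1/2)^(174/158)
      = 0.118 + 0.25316 + 0.54314 + 1.1653 ≈ 2.0796 g.

2.08 g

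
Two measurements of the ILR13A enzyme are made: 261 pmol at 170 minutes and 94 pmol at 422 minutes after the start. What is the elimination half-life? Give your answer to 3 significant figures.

Over Δt = 422 − 170 = 252 minutes, the level fell by a factor of 261/94 ≈ 2.7766.
n = log₂(2.7766) ≈ 1.4733 half-lives, so t½ = 252/1.4733 ≈ 171.04 minutes.

171 minutes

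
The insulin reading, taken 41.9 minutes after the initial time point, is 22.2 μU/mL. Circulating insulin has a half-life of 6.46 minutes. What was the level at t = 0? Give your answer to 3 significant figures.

Number of half-lives elapsed: n = 41.9/6.46 ≈ 6.4861.
A₀ = A × 2^n = 22.2 × 2^6.4861 = 22.2 × 89.64 ≈ 1990 μU/mL.

1990 μU/mL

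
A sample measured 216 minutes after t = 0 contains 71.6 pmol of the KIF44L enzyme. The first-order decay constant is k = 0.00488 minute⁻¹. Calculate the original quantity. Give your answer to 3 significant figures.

t½ = ln 2 / k = 0.69315 / 0.00488 ≈ 142.04 minutes.
Number of half-lives elapsed: n = 216/142.04 ≈ 1.5207.
A₀ = A × 2^n = 71.6 × 2^1.5207 = 71.6 × 2.8693 ≈ 205.44 pmol.

205 pmol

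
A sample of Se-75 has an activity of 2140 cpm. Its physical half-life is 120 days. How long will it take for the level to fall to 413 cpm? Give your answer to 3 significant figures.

Fraction remaining = 413/2140 ≈ 0.19299.
n = log₂(2140/413) = ln(5.1816)/ln 2 ≈ 2.3734 half-lives.
t = n × t½ = 2.3734 × 120 ≈ 284.81 days.

285 days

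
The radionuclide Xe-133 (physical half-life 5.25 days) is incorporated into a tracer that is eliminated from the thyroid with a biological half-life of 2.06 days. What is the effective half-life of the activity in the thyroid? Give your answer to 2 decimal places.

1/t_eff = 1/t_phys + 1/t_biol = 1/5.25 + 1/2.06 = 0.67591 per day.
t_eff = 5.25 × 2.06 / (5.25 + 2.06) ≈ 1.4795 days.

1.48 days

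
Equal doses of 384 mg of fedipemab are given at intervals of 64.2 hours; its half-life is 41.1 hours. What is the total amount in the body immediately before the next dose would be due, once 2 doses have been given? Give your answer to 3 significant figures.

The 2 doses were given 128.4, 64.2 hours ago.
Total = 384·(1/2)^(128.4/41.1) + 384·(1/2)^(64.2/41.1)
      = 44.044 + 130.05 ≈ 174.09 mg.

174 mg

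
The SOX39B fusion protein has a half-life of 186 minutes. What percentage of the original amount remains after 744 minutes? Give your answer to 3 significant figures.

n = 744/186 ≈ 4 half-lives.
Fraction remaining = (1/2)^4 ≈ 0.0625, i.e. 6.25%.

6.25%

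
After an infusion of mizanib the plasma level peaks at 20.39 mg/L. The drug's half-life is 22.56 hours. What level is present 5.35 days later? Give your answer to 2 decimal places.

Convert the elapsed time: 5.35 days = 128.4 hours.
Number of half-lives: n = 128.4/22.56 ≈ 5.6915.
Remaining = 20.39 × (1/2)^5.6915 = 20.39 × 0.01935 ≈ 0.39456 mg/L.

0.39 mg/L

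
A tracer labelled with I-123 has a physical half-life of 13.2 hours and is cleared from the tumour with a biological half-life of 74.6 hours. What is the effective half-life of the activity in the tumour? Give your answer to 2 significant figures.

11 hours

1/t_eff = 1/t_phys + 1/t_biol = 1/13.2 + 1/74.6 = 0.089162 per hour.
t_eff = 13.2 × 74.6 / (13.2 + 74.6) ≈ 11.215 hours.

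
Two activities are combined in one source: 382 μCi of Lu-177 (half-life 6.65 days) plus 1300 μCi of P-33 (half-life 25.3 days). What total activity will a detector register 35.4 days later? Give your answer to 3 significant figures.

502 μCi

Lu-177: 382 × (1/2)^(35.4/6.65) = 382 × (1/2)^5.3233 ≈ 9.5409 μCi.
P-33: 1300 × (1/2)^(35.4/25.3) = 1300 × (1/2)^1.3992 ≈ 492.88 μCi.
Total = 9.5409 + 492.88 ≈ 502.42 μCi.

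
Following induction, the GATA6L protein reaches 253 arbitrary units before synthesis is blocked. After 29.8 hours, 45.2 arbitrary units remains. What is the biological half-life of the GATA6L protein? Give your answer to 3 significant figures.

12.0 hours

A/A₀ = 45.2/253 ≈ 0.17866.
n = log₂(5.5973) ≈ 2.4847 half-lives elapsed in 29.8 hours.
t½ = 29.8/2.4847 ≈ 11.993 hours.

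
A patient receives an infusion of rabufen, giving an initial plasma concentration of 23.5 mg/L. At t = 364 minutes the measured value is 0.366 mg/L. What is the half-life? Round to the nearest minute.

A/A₀ = 0.366/23.5 ≈ 0.015574.
n = log₂(64.208) ≈ 6.0047 half-lives elapsed in 364 minutes.
t½ = 364/6.0047 ≈ 60.619 minutes.

61 minutes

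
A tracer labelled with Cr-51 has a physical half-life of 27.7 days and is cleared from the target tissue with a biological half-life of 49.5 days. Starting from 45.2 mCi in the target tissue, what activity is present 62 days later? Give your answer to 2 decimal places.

4.02 mCi

1/t_eff = 1/t_phys + 1/t_biol = 1/27.7 + 1/49.5 = 0.056303 per day.
t_eff = 27.7 × 49.5 / (27.7 + 49.5) ≈ 17.761 days.
Remaining = 45.2 × (1/2)^(62/17.761) = 45.2 × (1/2)^3.4908 ≈ 4.0207 mCi.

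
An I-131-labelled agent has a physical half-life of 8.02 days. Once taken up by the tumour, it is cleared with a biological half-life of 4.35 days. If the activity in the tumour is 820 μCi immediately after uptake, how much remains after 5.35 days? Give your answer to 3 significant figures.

1/t_eff = 1/t_phys + 1/t_biol = 1/8.02 + 1/4.35 = 0.35457 per day.
t_eff = 8.02 × 4.35 / (8.02 + 4.35) ≈ 2.8203 days.
Remaining = 820 × (1/2)^(5.35/2.8203) = 820 × (1/2)^1.897 ≈ 220.18 μCi.

220 μCi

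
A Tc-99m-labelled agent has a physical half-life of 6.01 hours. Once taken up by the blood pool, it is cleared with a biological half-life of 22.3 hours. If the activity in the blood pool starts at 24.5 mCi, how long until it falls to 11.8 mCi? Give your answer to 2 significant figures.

5.0 hours

1/t_eff = 1/t_phys + 1/t_biol = 1/6.01 + 1/22.3 = 0.21123 per hour.
t_eff = 6.01 × 22.3 / (6.01 + 22.3) ≈ 4.7341 hours.
n = log₂(24.5/11.8) ≈ 1.054; t = 1.054 × 4.7341 ≈ 4.9897 hours.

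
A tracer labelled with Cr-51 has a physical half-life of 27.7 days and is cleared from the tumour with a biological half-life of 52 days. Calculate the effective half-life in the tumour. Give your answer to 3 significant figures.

18.1 days

1/t_eff = 1/t_phys + 1/t_biol = 1/27.7 + 1/52 = 0.055332 per day.
t_eff = 27.7 × 52 / (27.7 + 52) ≈ 18.073 days.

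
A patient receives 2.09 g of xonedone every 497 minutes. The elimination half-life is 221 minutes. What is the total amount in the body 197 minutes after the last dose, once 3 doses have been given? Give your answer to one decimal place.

The 3 doses were given 1191, 694, 197 minutes ago.
Total = 2.09·(1/2)^(1191/221) + 2.09·(1/2)^(694/221) + 2.09·(1/2)^(197/221)
      = 0.049872 + 0.23704 + 1.1267 ≈ 1.4136 g.

1.4 g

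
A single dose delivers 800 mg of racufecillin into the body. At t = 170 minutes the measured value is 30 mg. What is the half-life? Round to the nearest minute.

36 minutes

A/A₀ = 30/800 ≈ 0.0375.
n = log₂(26.667) ≈ 4.737 half-lives elapsed in 170 minutes.
t½ = 170/4.737 ≈ 35.888 minutes.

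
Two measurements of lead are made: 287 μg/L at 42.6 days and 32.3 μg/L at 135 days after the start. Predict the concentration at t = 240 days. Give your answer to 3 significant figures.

2.70 μg/L

Over Δt = 135 − 42.6 = 92.4 days, the level fell by a factor of 287/32.3 ≈ 8.8854.
n = log₂(8.8854) ≈ 3.1514 half-lives, so t½ = 92.4/3.1514 ≈ 29.32 days.
From t = 135 to t = 240: 32.3 × (1/2)^((240−135)/29.32) ≈ 2.6987 μg/L.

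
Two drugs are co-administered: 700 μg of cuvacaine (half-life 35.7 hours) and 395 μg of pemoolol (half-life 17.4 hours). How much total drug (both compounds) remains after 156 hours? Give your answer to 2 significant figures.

35 μg

cuvacaine: 700 × (1/2)^(156/35.7) = 700 × (1/2)^4.3697 ≈ 33.859 μg.
pemoolol: 395 × (1/2)^(156/17.4) = 395 × (1/2)^8.9655 ≈ 0.79015 μg.
Total = 33.859 + 0.79015 ≈ 34.649 μg.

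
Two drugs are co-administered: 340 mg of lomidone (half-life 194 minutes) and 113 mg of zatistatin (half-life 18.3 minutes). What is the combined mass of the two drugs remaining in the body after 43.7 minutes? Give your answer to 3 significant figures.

lomidone: 340 × (1/2)^(43.7/194) = 340 × (1/2)^0.22526 ≈ 290.85 mg.
zatistatin: 113 × (1/2)^(43.7/18.3) = 113 × (1/2)^2.388 ≈ 21.589 mg.
Total = 290.85 + 21.589 ≈ 312.44 mg.

312 mg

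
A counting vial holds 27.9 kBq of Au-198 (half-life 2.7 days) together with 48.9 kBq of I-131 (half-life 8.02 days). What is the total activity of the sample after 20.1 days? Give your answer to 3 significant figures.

8.77 kBq

Au-198: 27.9 × (1/2)^(20.1/2.7) = 27.9 × (1/2)^7.4444 ≈ 0.16018 kBq.
I-131: 48.9 × (1/2)^(20.1/8.02) = 48.9 × (1/2)^2.5062 ≈ 8.6071 kBq.
Total = 0.16018 + 8.6071 ≈ 8.7673 kBq.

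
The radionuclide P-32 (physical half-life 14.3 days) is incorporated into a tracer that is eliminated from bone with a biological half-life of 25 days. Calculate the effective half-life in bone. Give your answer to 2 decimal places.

1/t_eff = 1/t_phys + 1/t_biol = 1/14.3 + 1/25 = 0.10993 per day.
t_eff = 14.3 × 25 / (14.3 + 25) ≈ 9.0967 days.

9.10 days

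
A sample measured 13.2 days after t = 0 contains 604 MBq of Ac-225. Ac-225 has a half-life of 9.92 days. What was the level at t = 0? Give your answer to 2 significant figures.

1500 MBq

Number of half-lives elapsed: n = 13.2/9.92 ≈ 1.3306.
A₀ = A × 2^n = 604 × 2^1.3306 = 604 × 2.5152 ≈ 1519.2 MBq.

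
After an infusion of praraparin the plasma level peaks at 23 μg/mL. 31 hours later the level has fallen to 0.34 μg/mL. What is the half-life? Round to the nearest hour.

A/A₀ = 0.34/23 ≈ 0.014783.
n = log₂(67.647) ≈ 6.08 half-lives elapsed in 31 hours.
t½ = 31/6.08 ≈ 5.0987 hours.

5 hours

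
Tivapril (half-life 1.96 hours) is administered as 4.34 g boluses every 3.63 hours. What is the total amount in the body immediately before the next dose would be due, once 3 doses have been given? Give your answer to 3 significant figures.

1.63 g

The 3 doses were given 10.89, 7.26, 3.63 hours ago.
Total = 4.34·(1/2)^(10.89/1.96) + 4.34·(1/2)^(7.26/1.96) + 4.34·(1/2)^(3.63/1.96)
      = 0.092242 + 0.333 + 1.2022 ≈ 1.6274 g.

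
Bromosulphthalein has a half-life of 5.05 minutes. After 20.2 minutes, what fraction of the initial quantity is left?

0.0625

n = 20.2/5.05 ≈ 4 half-lives.
Fraction remaining = (1/2)^4 ≈ 0.0625.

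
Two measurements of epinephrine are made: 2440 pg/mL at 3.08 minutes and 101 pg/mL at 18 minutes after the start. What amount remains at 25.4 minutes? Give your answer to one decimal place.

Over Δt = 18 − 3.08 = 14.92 minutes, the level fell by a factor of 2440/101 ≈ 24.158.
n = log₂(24.158) ≈ 4.5945 half-lives, so t½ = 14.92/4.5945 ≈ 3.2474 minutes.
From t = 18 to t = 25.4: 101 × (1/2)^((25.4−18)/3.2474) ≈ 20.814 pg/mL.

20.8 pg/mL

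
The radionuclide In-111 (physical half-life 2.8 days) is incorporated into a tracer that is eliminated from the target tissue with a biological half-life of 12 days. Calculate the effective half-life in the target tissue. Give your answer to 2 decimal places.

2.27 days

1/t_eff = 1/t_phys + 1/t_biol = 1/2.8 + 1/12 = 0.44048 per day.
t_eff = 2.8 × 12 / (2.8 + 12) ≈ 2.2703 days.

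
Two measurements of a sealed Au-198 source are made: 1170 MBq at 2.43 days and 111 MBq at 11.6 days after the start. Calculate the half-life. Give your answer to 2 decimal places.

Over Δt = 11.6 − 2.43 = 9.17 days, the level fell by a factor of 1170/111 ≈ 10.541.
n = log₂(10.541) ≈ 3.3979 half-lives, so t½ = 9.17/3.3979 ≈ 2.6987 days.

2.70 days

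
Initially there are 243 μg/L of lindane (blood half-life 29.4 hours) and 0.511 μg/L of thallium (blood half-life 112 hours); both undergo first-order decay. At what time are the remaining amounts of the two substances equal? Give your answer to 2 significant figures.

Set 243·(1/2)^(t/29.4) = 0.511·(1/2)^(t/112).
Taking log₂: log₂(243/0.511) = t·(1/29.4 − 1/112).
log₂(475.54) = 8.8934; 1/29.4 − 1/112 = 0.025085.
t = 8.8934 / 0.025085 ≈ 354.53 hours.

350 hours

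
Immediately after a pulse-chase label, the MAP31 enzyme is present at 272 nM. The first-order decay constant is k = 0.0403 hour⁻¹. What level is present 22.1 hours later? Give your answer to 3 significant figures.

112 nM

t½ = ln 2 / k = 0.69315 / 0.0403 ≈ 17.2 hours.
Number of half-lives: n = 22.1/17.2 ≈ 1.2849.
Remaining = 272 × (1/2)^1.2849 = 272 × 0.4104 ≈ 111.63 nM.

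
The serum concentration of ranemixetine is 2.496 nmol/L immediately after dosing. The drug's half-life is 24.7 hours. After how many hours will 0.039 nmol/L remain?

148.2 hours

0.039/2.496 = 1/64, so 6 half-lives have elapsed.
t = 6 × 24.7 = 148.2 hours.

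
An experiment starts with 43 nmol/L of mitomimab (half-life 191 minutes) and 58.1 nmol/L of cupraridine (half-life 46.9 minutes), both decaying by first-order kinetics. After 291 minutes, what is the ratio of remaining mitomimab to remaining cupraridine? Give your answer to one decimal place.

19.0

mitomimab: 43 × (1/2)^(291/191) = 43 × (1/2)^1.5236 ≈ 14.957 nmol/L.
cupraridine: 58.1 × (1/2)^(291/46.9) = 58.1 × (1/2)^6.2047 ≈ 0.78773 nmol/L.
Ratio ≈ 14.957 / 0.78773 ≈ 18.987.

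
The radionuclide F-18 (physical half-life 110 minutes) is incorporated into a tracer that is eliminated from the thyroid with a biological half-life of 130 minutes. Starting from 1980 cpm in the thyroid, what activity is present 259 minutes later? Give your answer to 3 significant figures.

97.3 cpm

1/t_eff = 1/t_phys + 1/t_biol = 1/110 + 1/130 = 0.016783 per minute.
t_eff = 110 × 130 / (110 + 130) ≈ 59.583 minutes.
Remaining = 1980 × (1/2)^(259/59.583) = 1980 × (1/2)^4.3469 ≈ 97.304 cpm.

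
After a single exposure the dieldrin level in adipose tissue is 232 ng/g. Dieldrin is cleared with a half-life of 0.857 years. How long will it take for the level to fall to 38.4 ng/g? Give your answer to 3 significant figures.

2.22 years

Fraction remaining = 38.4/232 ≈ 0.16552.
n = log₂(232/38.4) = ln(6.0417)/ln 2 ≈ 2.5949 half-lives.
t = n × t½ = 2.5949 × 0.857 ≈ 2.2239 years.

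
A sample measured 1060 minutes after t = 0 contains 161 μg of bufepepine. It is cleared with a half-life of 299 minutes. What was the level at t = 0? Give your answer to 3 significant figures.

Number of half-lives elapsed: n = 1060/299 ≈ 3.5452.
A₀ = A × 2^n = 161 × 2^3.5452 = 161 × 11.673 ≈ 1879.4 μg.

1880 μg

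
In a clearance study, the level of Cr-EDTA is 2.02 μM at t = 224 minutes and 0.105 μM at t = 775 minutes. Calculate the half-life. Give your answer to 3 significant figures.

Over Δt = 775 − 224 = 551 minutes, the level fell by a factor of 2.02/0.105 ≈ 19.238.
n = log₂(19.238) ≈ 4.2659 half-lives, so t½ = 551/4.2659 ≈ 129.16 minutes.

129 minutes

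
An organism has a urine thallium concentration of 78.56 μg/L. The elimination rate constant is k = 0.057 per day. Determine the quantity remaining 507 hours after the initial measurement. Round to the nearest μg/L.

24 μg/L

t½ = ln 2 / k = 0.69315 / 0.057 ≈ 12.16 days.
Convert the elapsed time: 507 hours = 21.125 days.
Number of half-lives: n = 21.125/12.16 ≈ 1.7372.
Remaining = 78.56 × (1/2)^1.7372 = 78.56 × 0.29995 ≈ 23.564 μg/L.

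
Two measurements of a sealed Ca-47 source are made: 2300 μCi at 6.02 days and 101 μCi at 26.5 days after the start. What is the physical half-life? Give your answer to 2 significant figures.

4.5 days

Over Δt = 26.5 − 6.02 = 20.48 days, the level fell by a factor of 2300/101 ≈ 22.772.
n = log₂(22.772) ≈ 4.5092 half-lives, so t½ = 20.48/4.5092 ≈ 4.5418 days.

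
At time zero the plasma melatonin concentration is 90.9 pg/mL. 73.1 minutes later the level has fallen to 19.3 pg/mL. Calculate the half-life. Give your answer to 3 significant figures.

32.7 minutes

A/A₀ = 19.3/90.9 ≈ 0.21232.
n = log₂(4.7098) ≈ 2.2357 half-lives elapsed in 73.1 minutes.
t½ = 73.1/2.2357 ≈ 32.697 minutes.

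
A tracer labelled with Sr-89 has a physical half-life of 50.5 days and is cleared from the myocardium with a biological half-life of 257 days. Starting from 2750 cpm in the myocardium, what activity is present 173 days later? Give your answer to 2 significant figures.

1/t_eff = 1/t_phys + 1/t_biol = 1/50.5 + 1/257 = 0.023693 per day.
t_eff = 50.5 × 257 / (50.5 + 257) ≈ 42.207 days.
Remaining = 2750 × (1/2)^(173/42.207) = 2750 × (1/2)^4.0989 ≈ 160.49 cpm.

160 cpm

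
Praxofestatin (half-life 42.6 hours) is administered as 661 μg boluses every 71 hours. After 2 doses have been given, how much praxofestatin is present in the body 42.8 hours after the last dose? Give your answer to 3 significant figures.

The 2 doses were given 113.8, 42.8 hours ago.
Total = 661·(1/2)^(113.8/42.6) + 661·(1/2)^(42.8/42.6)
      = 103.76 + 329.43 ≈ 433.19 μg.

433 μg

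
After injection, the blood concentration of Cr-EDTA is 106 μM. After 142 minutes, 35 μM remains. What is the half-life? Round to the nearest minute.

89 minutes

A/A₀ = 35/106 ≈ 0.33019.
n = log₂(3.0286) ≈ 1.5986 half-lives elapsed in 142 minutes.
t½ = 142/1.5986 ≈ 88.826 minutes.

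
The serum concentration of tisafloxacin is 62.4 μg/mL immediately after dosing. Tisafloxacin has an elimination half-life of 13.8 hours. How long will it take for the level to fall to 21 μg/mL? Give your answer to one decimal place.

Fraction remaining = 21/62.4 ≈ 0.33654.
n = log₂(62.4/21) = ln(2.9714)/ln 2 ≈ 1.5712 half-lives.
t = n × t½ = 1.5712 × 13.8 ≈ 21.682 hours.

21.7 hours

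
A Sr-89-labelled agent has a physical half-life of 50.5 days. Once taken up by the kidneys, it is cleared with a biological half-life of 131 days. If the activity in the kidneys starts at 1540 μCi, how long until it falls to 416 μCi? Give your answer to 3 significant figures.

1/t_eff = 1/t_phys + 1/t_biol = 1/50.5 + 1/131 = 0.027436 per day.
t_eff = 50.5 × 131 / (50.5 + 131) ≈ 36.449 days.
n = log₂(1540/416) ≈ 1.8883; t = 1.8883 × 36.449 ≈ 68.826 days.

68.8 days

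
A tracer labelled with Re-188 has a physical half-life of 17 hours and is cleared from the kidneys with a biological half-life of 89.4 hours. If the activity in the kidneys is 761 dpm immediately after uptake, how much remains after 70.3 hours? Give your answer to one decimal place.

1/t_eff = 1/t_phys + 1/t_biol = 1/17 + 1/89.4 = 0.070009 per hour.
t_eff = 17 × 89.4 / (17 + 89.4) ≈ 14.284 hours.
Remaining = 761 × (1/2)^(70.3/14.284) = 761 × (1/2)^4.9216 ≈ 25.109 dpm.

25.1 dpm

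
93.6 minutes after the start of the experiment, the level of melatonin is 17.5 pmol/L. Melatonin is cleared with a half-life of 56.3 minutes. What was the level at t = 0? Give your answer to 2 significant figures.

Number of half-lives elapsed: n = 93.6/56.3 ≈ 1.6625.
A₀ = A × 2^n = 17.5 × 2^1.6625 = 17.5 × 3.1657 ≈ 55.4 pmol/L.

55 pmol/L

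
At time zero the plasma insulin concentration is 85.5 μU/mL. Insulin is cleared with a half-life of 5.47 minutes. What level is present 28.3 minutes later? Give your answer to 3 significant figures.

2.37 μU/mL

Number of half-lives: n = 28.3/5.47 ≈ 5.1737.
Remaining = 85.5 × (1/2)^5.1737 = 85.5 × 0.027706 ≈ 2.3688 μU/mL.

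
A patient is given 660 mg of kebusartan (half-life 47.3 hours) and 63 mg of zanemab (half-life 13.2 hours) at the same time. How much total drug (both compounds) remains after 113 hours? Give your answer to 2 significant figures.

kebusartan: 660 × (1/2)^(113/47.3) = 660 × (1/2)^2.389 ≈ 126 mg.
zanemab: 63 × (1/2)^(113/13.2) = 63 × (1/2)^8.5606 ≈ 0.16686 mg.
Total = 126 + 0.16686 ≈ 126.17 mg.

130 mg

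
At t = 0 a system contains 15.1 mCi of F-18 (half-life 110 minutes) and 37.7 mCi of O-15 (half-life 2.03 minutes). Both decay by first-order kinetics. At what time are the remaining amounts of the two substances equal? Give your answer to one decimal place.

2.7 minutes

Set 15.1·(1/2)^(t/110) = 37.7·(1/2)^(t/2.03).
Taking log₂: log₂(15.1/37.7) = t·(1/110 − 1/2.03).
log₂(0.40053) = -1.32; 1/110 − 1/2.03 = -0.48352.
t = -1.32 / -0.48352 ≈ 2.73 minutes.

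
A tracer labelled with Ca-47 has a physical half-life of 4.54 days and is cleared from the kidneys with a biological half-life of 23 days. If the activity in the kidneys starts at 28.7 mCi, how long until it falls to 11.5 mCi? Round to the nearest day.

5 days

1/t_eff = 1/t_phys + 1/t_biol = 1/4.54 + 1/23 = 0.26374 per day.
t_eff = 4.54 × 23 / (4.54 + 23) ≈ 3.7916 days.
n = log₂(28.7/11.5) ≈ 1.3194; t = 1.3194 × 3.7916 ≈ 5.0027 days.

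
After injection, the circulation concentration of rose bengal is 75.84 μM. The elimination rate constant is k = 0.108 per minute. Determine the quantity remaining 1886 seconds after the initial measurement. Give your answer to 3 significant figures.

t½ = ln 2 / k = 0.69315 / 0.108 ≈ 6.418 minutes.
Convert the elapsed time: 1886 seconds = 31.4333 minutes.
Number of half-lives: n = 31.4333/6.418 ≈ 4.8977.
Remaining = 75.84 × (1/2)^4.8977 = 75.84 × 0.033547 ≈ 2.5442 μM.

2.54 μM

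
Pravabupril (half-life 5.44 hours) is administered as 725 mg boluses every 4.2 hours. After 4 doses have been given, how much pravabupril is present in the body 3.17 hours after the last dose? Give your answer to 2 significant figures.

1000 mg

The 4 doses were given 15.77, 11.57, 7.37, 3.17 hours ago.
Total = 725·(1/2)^(15.77/5.44) + 725·(1/2)^(11.57/5.44) + 725·(1/2)^(7.37/5.44) + 725·(1/2)^(3.17/5.44)
      = 97.204 + 166 + 283.47 + 484.09 ≈ 1030.8 mg.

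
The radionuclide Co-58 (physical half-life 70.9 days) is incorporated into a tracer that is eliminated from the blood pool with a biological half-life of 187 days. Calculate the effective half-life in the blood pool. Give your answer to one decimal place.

1/t_eff = 1/t_phys + 1/t_biol = 1/70.9 + 1/187 = 0.019452 per day.
t_eff = 70.9 × 187 / (70.9 + 187) ≈ 51.409 days.

51.4 days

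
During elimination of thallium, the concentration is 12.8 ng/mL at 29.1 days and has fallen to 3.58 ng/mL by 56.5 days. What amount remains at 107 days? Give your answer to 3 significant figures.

Over Δt = 56.5 − 29.1 = 27.4 days, the level fell by a factor of 12.8/3.58 ≈ 3.5754.
n = log₂(3.5754) ≈ 1.8381 half-lives, so t½ = 27.4/1.8381 ≈ 14.907 days.
From t = 56.5 to t = 107: 3.58 × (1/2)^((107−56.5)/14.907) ≈ 0.34203 ng/mL.

0.342 ng/mL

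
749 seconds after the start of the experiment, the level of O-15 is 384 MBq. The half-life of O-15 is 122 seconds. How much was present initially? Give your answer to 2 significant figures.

27000 MBq

Number of half-lives elapsed: n = 749/122 ≈ 6.1393.
A₀ = A × 2^n = 384 × 2^6.1393 = 384 × 70.49 ≈ 27068 MBq.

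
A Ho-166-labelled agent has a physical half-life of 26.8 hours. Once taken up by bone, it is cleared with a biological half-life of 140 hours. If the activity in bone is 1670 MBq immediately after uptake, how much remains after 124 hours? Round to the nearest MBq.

1/t_eff = 1/t_phys + 1/t_biol = 1/26.8 + 1/140 = 0.044456 per hour.
t_eff = 26.8 × 140 / (26.8 + 140) ≈ 22.494 hours.
Remaining = 1670 × (1/2)^(124/22.494) = 1670 × (1/2)^5.5126 ≈ 36.582 MBq.

37 MBq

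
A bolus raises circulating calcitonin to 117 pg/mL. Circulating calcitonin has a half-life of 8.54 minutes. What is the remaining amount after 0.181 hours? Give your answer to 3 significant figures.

Convert the elapsed time: 0.181 hours = 10.86 minutes.
Number of half-lives: n = 10.86/8.54 ≈ 1.2717.
Remaining = 117 × (1/2)^1.2717 = 117 × 0.41418 ≈ 48.459 pg/mL.

48.5 pg/mL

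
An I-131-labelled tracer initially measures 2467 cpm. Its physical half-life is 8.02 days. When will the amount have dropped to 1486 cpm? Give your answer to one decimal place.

5.9 days

Fraction remaining = 1486/2467 ≈ 0.60235.
n = log₂(2467/1486) = ln(1.6602)/ln 2 ≈ 0.73132 half-lives.
t = n × t½ = 0.73132 × 8.02 ≈ 5.8652 days.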